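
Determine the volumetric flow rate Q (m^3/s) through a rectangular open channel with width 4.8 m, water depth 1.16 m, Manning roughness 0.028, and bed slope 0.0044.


For a rectangular channel, the cross-sectional area A = b * y = 4.8 * 1.16 = 5.57 m^2.
The wetted perimeter P = b + 2y = 4.8 + 2*1.16 = 7.12 m.
Hydraulic radius R = A/P = 5.57/7.12 = 0.782 m.
Velocity V = (1/n)*R^(2/3)*S^(1/2) = (1/0.028)*0.782^(2/3)*0.0044^(1/2) = 2.0109 m/s.
Discharge Q = A * V = 5.57 * 2.0109 = 11.196 m^3/s.

11.196


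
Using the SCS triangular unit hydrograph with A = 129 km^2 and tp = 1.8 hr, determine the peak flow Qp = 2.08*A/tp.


SCS formula: Qp = 2.08 * A / tp.
Qp = 2.08 * 129 / 1.8
   = 268.32 / 1.8
   = 149.07 m^3/s per cm.

149.07


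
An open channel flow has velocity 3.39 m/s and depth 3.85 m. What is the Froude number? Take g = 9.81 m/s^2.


The Froude number is defined as Fr = V / sqrt(g*y).
g*y = 9.81 * 3.85 = 37.7685.
sqrt(g*y) = sqrt(37.7685) = 6.1456.
Fr = 3.39 / 6.1456 = 0.5516.

0.5516


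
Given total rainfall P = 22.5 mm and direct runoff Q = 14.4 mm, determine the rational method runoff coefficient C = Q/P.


The runoff coefficient C = runoff depth / rainfall depth.
C = 14.4 / 22.5
  = 0.64.

0.64


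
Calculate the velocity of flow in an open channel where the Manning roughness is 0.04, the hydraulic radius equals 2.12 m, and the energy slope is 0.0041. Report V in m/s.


Manning's equation gives V = (1/n) * R^(2/3) * S^(1/2).
First, compute R^(2/3) = 2.12^(2/3) = 1.6503.
Next, S^(1/2) = 0.0041^(1/2) = 0.064031.
Then 1/n = 1/0.04 = 25.0.
V = 25.0 * 1.6503 * 0.064031 = 2.6417 m/s.

2.6417


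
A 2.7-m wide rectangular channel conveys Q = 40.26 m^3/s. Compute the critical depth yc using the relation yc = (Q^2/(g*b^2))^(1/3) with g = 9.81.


Using yc = (Q^2 / (g * b^2))^(1/3):
Q^2 = 40.26^2 = 1620.87.
g * b^2 = 9.81 * 2.7^2 = 9.81 * 7.29 = 71.51.
Q^2 / (g*b^2) = 1620.87 / 71.51 = 22.6663.
yc = 22.6663^(1/3) = 2.83 m.

2.83


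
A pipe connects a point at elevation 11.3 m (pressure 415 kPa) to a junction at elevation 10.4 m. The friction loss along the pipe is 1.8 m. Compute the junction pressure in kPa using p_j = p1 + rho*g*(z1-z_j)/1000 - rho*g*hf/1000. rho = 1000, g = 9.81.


Junction pressure: p_j = p1 + rho*g*(z1 - z_j)/1000 - rho*g*hf/1000.
Elevation term = 1000*9.81*(11.3 - 10.4)/1000 = 8.829 kPa.
Friction term = 1000*9.81*1.8/1000 = 17.658 kPa.
p_j = 415 + 8.829 - 17.658 = 406.17 kPa.

406.17


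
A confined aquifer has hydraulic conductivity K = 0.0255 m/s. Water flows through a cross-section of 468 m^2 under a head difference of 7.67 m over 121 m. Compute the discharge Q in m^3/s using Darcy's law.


Darcy's law: Q = K * A * i, where i = dh/L.
Hydraulic gradient i = 7.67 / 121 = 0.063388.
Q = 0.0255 * 468 * 0.063388
  = 0.7565 m^3/s.

0.7565


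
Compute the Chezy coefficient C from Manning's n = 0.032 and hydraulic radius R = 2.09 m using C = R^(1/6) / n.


The Chezy coefficient relates to Manning's n through C = R^(1/6) / n.
R^(1/6) = 2.09^(1/6) = 1.130727.
C = 1.130727 / 0.032 = 35.34 m^(1/2)/s.

35.34


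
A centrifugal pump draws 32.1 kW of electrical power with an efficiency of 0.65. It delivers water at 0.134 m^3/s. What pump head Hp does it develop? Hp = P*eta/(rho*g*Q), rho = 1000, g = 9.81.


Pump head formula: Hp = P * eta / (rho * g * Q).
Numerator: P * eta = 32.1 * 1000 * 0.65 = 20865.0 W.
Denominator: rho * g * Q = 1000 * 9.81 * 0.134 = 1314.54.
Hp = 20865.0 / 1314.54 = 15.87 m.

15.87


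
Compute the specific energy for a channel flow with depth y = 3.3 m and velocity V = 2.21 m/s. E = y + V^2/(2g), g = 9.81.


Specific energy E = y + V^2/(2g).
Velocity head = V^2/(2g) = 2.21^2 / (2*9.81) = 4.8841 / 19.62 = 0.2489 m.
E = 3.3 + 0.2489 = 3.5489 m.

3.5489


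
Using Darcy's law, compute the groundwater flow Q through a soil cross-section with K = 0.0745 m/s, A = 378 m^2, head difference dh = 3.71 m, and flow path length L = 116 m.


Darcy's law: Q = K * A * i, where i = dh/L.
Hydraulic gradient i = 3.71 / 116 = 0.031983.
Q = 0.0745 * 378 * 0.031983
  = 0.9007 m^3/s.

0.9007


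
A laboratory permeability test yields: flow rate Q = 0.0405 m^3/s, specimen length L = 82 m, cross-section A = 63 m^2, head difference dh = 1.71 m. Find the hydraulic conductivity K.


From K = Q*L / (A*dh):
Numerator: Q*L = 0.0405 * 82 = 3.321.
Denominator: A*dh = 63 * 1.71 = 107.73.
K = 3.321 / 107.73 = 0.030827 m/s.

0.030827


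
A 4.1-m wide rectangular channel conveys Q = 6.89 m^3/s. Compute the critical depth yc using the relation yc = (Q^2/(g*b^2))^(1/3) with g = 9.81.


Using yc = (Q^2 / (g * b^2))^(1/3):
Q^2 = 6.89^2 = 47.47.
g * b^2 = 9.81 * 4.1^2 = 9.81 * 16.81 = 164.91.
Q^2 / (g*b^2) = 47.47 / 164.91 = 0.2879.
yc = 0.2879^(1/3) = 0.6603 m.

0.6603


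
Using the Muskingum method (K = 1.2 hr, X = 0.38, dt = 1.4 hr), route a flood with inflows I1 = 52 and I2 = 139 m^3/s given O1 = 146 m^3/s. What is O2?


Muskingum coefficients:
denom = 2*K*(1-X) + dt = 2*1.2*(1-0.38) + 1.4 = 2.888.
C0 = (dt - 2*K*X)/denom = (1.4 - 2*1.2*0.38)/2.888 = 0.169.
C1 = (dt + 2*K*X)/denom = (1.4 + 2*1.2*0.38)/2.888 = 0.8006.
C2 = (2*K*(1-X) - dt)/denom = 0.0305.
O2 = C0*I2 + C1*I1 + C2*O1
   = 0.169*139 + 0.8006*52 + 0.0305*146
   = 69.57 m^3/s.

69.57


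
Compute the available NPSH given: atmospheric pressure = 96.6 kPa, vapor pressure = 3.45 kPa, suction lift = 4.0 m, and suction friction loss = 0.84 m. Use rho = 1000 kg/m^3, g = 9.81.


NPSHa = p_atm/(rho*g) - z_s - hf_s - p_vap/(rho*g).
p_atm/(rho*g) = 96.6*1000 / (1000*9.81) = 9.847 m.
p_vap/(rho*g) = 3.45*1000 / (1000*9.81) = 0.352 m.
NPSHa = 9.847 - 4.0 - 0.84 - 0.352
      = 4.66 m.

4.66


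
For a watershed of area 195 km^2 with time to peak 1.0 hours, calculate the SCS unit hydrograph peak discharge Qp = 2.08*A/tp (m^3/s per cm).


SCS formula: Qp = 2.08 * A / tp.
Qp = 2.08 * 195 / 1.0
   = 405.6 / 1.0
   = 405.6 m^3/s per cm.

405.6


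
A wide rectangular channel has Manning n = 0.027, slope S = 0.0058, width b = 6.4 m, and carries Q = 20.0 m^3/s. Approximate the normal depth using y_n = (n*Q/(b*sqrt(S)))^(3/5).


We use the wide-channel approximation y_n = (n*Q/(b*sqrt(S)))^(3/5).
sqrt(S) = sqrt(0.0058) = 0.076158.
Numerator: n*Q = 0.027 * 20.0 = 0.54.
Denominator: b*sqrt(S) = 6.4 * 0.076158 = 0.487411.
arg = 1.1079.
y_n = 1.1079^(3/5) = 1.0634 m.

1.0634


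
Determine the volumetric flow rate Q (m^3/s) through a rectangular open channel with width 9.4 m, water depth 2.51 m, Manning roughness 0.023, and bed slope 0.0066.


For a rectangular channel, the cross-sectional area A = b * y = 9.4 * 2.51 = 23.59 m^2.
The wetted perimeter P = b + 2y = 9.4 + 2*2.51 = 14.42 m.
Hydraulic radius R = A/P = 23.59/14.42 = 1.6362 m.
Velocity V = (1/n)*R^(2/3)*S^(1/2) = (1/0.023)*1.6362^(2/3)*0.0066^(1/2) = 4.9046 m/s.
Discharge Q = A * V = 23.59 * 4.9046 = 115.719 m^3/s.

115.719


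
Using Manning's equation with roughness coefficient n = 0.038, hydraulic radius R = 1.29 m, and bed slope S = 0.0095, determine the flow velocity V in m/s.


Manning's equation gives V = (1/n) * R^(2/3) * S^(1/2).
First, compute R^(2/3) = 1.29^(2/3) = 1.185.
Next, S^(1/2) = 0.0095^(1/2) = 0.097468.
Then 1/n = 1/0.038 = 26.32.
V = 26.32 * 1.185 * 0.097468 = 3.0395 m/s.

3.0395


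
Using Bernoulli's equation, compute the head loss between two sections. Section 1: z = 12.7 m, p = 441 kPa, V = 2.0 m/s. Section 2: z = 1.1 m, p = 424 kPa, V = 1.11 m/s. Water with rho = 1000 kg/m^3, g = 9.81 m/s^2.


Total head at each section: H = z + p/(rho*g) + V^2/(2g).
H1 = 12.7 + 441*1000/(1000*9.81) + 2.0^2/(2*9.81)
   = 12.7 + 44.954 + 0.2039
   = 57.858 m.
H2 = 1.1 + 424*1000/(1000*9.81) + 1.11^2/(2*9.81)
   = 1.1 + 43.221 + 0.0628
   = 44.384 m.
h_L = H1 - H2 = 57.858 - 44.384 = 13.474 m.

13.474


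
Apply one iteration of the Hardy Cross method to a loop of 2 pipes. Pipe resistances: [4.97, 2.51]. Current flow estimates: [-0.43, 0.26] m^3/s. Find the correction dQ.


Numerator terms (r*Q*|Q|): 4.97*-0.43*|-0.43| = -0.919; 2.51*0.26*|0.26| = 0.1697.
Sum of numerator = -0.7493.
Denominator terms (r*|Q|): 4.97*|-0.43| = 2.1371; 2.51*|0.26| = 0.6526.
2 * sum of denominator = 2 * 2.7897 = 5.5794.
dQ = --0.7493 / 5.5794 = 0.1343 m^3/s.

0.1343


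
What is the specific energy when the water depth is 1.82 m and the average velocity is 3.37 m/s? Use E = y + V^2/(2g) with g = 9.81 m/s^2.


Specific energy E = y + V^2/(2g).
Velocity head = V^2/(2g) = 3.37^2 / (2*9.81) = 11.3569 / 19.62 = 0.5788 m.
E = 1.82 + 0.5788 = 2.3988 m.

2.3988


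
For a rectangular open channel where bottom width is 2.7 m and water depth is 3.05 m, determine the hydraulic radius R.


For a rectangular section:
Flow area A = b * y = 2.7 * 3.05 = 8.23 m^2.
Wetted perimeter P = b + 2y = 2.7 + 2*3.05 = 8.8 m.
Hydraulic radius R = A/P = 8.23 / 8.8 = 0.9358 m.

0.9358


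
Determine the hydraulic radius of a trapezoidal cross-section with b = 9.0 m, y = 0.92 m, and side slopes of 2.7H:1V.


For a trapezoidal section with side slope z:
A = (b + z*y)*y = (9.0 + 2.7*0.92)*0.92 = 10.565 m^2.
P = b + 2*y*sqrt(1 + z^2) = 9.0 + 2*0.92*sqrt(1 + 2.7^2) = 14.298 m.
R = A/P = 10.565 / 14.298 = 0.7389 m.

0.7389


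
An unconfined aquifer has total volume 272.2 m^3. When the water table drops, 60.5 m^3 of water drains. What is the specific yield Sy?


Specific yield Sy = Volume drained / Total volume.
Sy = 60.5 / 272.2
   = 0.2223.

0.2223


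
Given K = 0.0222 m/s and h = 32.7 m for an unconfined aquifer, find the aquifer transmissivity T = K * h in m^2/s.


Transmissivity is defined as T = K * h.
T = 0.0222 * 32.7
  = 0.7259 m^2/s.

0.7259


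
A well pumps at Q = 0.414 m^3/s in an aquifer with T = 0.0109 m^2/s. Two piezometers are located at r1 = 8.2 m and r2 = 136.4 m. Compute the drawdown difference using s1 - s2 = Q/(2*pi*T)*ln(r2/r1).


Thiem equation: s1 - s2 = Q/(2*pi*T) * ln(r2/r1).
ln(r2/r1) = ln(136.4/8.2) = 2.8115.
Q/(2*pi*T) = 0.414 / (2*pi*0.0109) = 0.414 / 0.0685 = 6.045.
s1 - s2 = 6.045 * 2.8115 = 16.9952 m.

16.9952


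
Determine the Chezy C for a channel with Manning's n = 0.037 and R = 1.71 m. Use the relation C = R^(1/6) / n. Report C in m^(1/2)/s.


The Chezy coefficient relates to Manning's n through C = R^(1/6) / n.
R^(1/6) = 1.71^(1/6) = 1.093535.
C = 1.093535 / 0.037 = 29.55 m^(1/2)/s.

29.55


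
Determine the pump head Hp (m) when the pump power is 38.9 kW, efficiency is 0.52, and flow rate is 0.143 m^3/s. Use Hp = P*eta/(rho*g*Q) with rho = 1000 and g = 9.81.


Pump head formula: Hp = P * eta / (rho * g * Q).
Numerator: P * eta = 38.9 * 1000 * 0.52 = 20228.0 W.
Denominator: rho * g * Q = 1000 * 9.81 * 0.143 = 1402.83.
Hp = 20228.0 / 1402.83 = 14.42 m.

14.42


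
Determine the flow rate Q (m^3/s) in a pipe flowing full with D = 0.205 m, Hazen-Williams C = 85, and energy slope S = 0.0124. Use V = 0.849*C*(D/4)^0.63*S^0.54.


For a full circular pipe, R = D/4 = 0.205/4 = 0.0512 m.
V = 0.849 * 85 * 0.0512^0.63 * 0.0124^0.54
  = 0.849 * 85 * 0.153853 * 0.093422
  = 1.0372 m/s.
Pipe area A = pi*D^2/4 = pi*0.205^2/4 = 0.033 m^2.
Q = A * V = 0.033 * 1.0372 = 0.0342 m^3/s.

0.0342


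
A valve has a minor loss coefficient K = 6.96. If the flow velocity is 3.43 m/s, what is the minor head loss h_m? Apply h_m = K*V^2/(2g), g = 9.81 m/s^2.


Minor loss formula: h_m = K * V^2/(2g).
V^2 = 3.43^2 = 11.7649.
V^2/(2g) = 11.7649 / 19.62 = 0.5996 m.
h_m = 6.96 * 0.5996 = 4.1735 m.

4.1735


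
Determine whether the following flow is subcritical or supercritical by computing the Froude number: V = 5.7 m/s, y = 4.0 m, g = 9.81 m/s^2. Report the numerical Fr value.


The Froude number is defined as Fr = V / sqrt(g*y).
g*y = 9.81 * 4.0 = 39.24.
sqrt(g*y) = sqrt(39.24) = 6.2642.
Fr = 5.7 / 6.2642 = 0.9099.
Since Fr < 1, the flow is subcritical.

0.9099


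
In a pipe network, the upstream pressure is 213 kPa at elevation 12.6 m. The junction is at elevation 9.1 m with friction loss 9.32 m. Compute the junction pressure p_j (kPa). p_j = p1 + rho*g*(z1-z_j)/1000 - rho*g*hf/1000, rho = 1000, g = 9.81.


Junction pressure: p_j = p1 + rho*g*(z1 - z_j)/1000 - rho*g*hf/1000.
Elevation term = 1000*9.81*(12.6 - 9.1)/1000 = 34.335 kPa.
Friction term = 1000*9.81*9.32/1000 = 91.429 kPa.
p_j = 213 + 34.335 - 91.429 = 155.91 kPa.

155.91


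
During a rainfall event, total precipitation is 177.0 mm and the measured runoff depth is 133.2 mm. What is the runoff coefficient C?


The runoff coefficient C = runoff depth / rainfall depth.
C = 133.2 / 177.0
  = 0.7525.

0.7525


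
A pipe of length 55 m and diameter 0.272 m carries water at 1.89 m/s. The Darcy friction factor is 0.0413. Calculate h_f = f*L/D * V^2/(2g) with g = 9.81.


Darcy-Weisbach equation: h_f = f * (L/D) * V^2/(2g).
f * L/D = 0.0413 * 55/0.272 = 8.3511.
V^2/(2g) = 1.89^2 / (2*9.81) = 3.5721 / 19.62 = 0.1821 m.
h_f = 8.3511 * 0.1821 = 1.52 m.

1.52


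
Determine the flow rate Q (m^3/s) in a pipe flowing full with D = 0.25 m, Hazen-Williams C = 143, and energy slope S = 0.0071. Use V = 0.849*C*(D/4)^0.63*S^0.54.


For a full circular pipe, R = D/4 = 0.25/4 = 0.0625 m.
V = 0.849 * 143 * 0.0625^0.63 * 0.0071^0.54
  = 0.849 * 143 * 0.174343 * 0.069132
  = 1.4633 m/s.
Pipe area A = pi*D^2/4 = pi*0.25^2/4 = 0.0491 m^2.
Q = A * V = 0.0491 * 1.4633 = 0.0718 m^3/s.

0.0718


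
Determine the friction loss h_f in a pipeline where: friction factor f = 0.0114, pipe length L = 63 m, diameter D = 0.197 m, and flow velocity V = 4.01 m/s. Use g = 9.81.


Darcy-Weisbach equation: h_f = f * (L/D) * V^2/(2g).
f * L/D = 0.0114 * 63/0.197 = 3.6457.
V^2/(2g) = 4.01^2 / (2*9.81) = 16.0801 / 19.62 = 0.8196 m.
h_f = 3.6457 * 0.8196 = 2.988 m.

2.988


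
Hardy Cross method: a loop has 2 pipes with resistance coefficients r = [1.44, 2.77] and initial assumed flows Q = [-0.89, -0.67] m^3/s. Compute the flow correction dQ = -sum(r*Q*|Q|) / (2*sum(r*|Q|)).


Numerator terms (r*Q*|Q|): 1.44*-0.89*|-0.89| = -1.1406; 2.77*-0.67*|-0.67| = -1.2435.
Sum of numerator = -2.3841.
Denominator terms (r*|Q|): 1.44*|-0.89| = 1.2816; 2.77*|-0.67| = 1.8559.
2 * sum of denominator = 2 * 3.1375 = 6.275.
dQ = --2.3841 / 6.275 = 0.3799 m^3/s.

0.3799


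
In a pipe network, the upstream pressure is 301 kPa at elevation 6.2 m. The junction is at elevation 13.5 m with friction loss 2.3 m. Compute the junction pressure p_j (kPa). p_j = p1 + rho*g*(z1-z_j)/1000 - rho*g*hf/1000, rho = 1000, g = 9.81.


Junction pressure: p_j = p1 + rho*g*(z1 - z_j)/1000 - rho*g*hf/1000.
Elevation term = 1000*9.81*(6.2 - 13.5)/1000 = -71.613 kPa.
Friction term = 1000*9.81*2.3/1000 = 22.563 kPa.
p_j = 301 + -71.613 - 22.563 = 206.82 kPa.

206.82


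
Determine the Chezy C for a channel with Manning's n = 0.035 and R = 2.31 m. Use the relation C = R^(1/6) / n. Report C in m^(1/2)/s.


The Chezy coefficient relates to Manning's n through C = R^(1/6) / n.
R^(1/6) = 2.31^(1/6) = 1.149746.
C = 1.149746 / 0.035 = 32.85 m^(1/2)/s.

32.85


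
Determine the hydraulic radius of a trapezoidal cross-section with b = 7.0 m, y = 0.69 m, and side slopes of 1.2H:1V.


For a trapezoidal section with side slope z:
A = (b + z*y)*y = (7.0 + 1.2*0.69)*0.69 = 5.401 m^2.
P = b + 2*y*sqrt(1 + z^2) = 7.0 + 2*0.69*sqrt(1 + 1.2^2) = 9.156 m.
R = A/P = 5.401 / 9.156 = 0.5899 m.

0.5899


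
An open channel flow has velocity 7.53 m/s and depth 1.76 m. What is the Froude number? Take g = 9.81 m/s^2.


The Froude number is defined as Fr = V / sqrt(g*y).
g*y = 9.81 * 1.76 = 17.2656.
sqrt(g*y) = sqrt(17.2656) = 4.1552.
Fr = 7.53 / 4.1552 = 1.8122.

1.8122


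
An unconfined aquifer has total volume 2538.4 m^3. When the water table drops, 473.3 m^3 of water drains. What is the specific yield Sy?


Specific yield Sy = Volume drained / Total volume.
Sy = 473.3 / 2538.4
   = 0.1865.

0.1865


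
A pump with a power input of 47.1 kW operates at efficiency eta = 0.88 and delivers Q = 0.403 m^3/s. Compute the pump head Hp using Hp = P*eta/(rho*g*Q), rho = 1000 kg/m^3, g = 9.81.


Pump head formula: Hp = P * eta / (rho * g * Q).
Numerator: P * eta = 47.1 * 1000 * 0.88 = 41448.0 W.
Denominator: rho * g * Q = 1000 * 9.81 * 0.403 = 3953.43.
Hp = 41448.0 / 3953.43 = 10.48 m.

10.48


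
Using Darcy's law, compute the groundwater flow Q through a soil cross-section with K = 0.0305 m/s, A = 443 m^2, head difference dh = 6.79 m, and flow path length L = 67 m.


Darcy's law: Q = K * A * i, where i = dh/L.
Hydraulic gradient i = 6.79 / 67 = 0.101343.
Q = 0.0305 * 443 * 0.101343
  = 1.3693 m^3/s.

1.3693


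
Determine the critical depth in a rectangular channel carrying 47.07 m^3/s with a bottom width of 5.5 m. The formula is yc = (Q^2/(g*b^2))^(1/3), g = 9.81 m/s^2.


Using yc = (Q^2 / (g * b^2))^(1/3):
Q^2 = 47.07^2 = 2215.58.
g * b^2 = 9.81 * 5.5^2 = 9.81 * 30.25 = 296.75.
Q^2 / (g*b^2) = 2215.58 / 296.75 = 7.4661.
yc = 7.4661^(1/3) = 1.9545 m.

1.9545


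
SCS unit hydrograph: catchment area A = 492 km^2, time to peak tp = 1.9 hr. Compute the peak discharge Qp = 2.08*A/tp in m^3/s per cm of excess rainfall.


SCS formula: Qp = 2.08 * A / tp.
Qp = 2.08 * 492 / 1.9
   = 1023.36 / 1.9
   = 538.61 m^3/s per cm.

538.61


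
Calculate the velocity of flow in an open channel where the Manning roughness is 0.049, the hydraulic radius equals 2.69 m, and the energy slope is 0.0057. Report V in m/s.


Manning's equation gives V = (1/n) * R^(2/3) * S^(1/2).
First, compute R^(2/3) = 2.69^(2/3) = 1.9342.
Next, S^(1/2) = 0.0057^(1/2) = 0.075498.
Then 1/n = 1/0.049 = 20.41.
V = 20.41 * 1.9342 * 0.075498 = 2.9802 m/s.

2.9802


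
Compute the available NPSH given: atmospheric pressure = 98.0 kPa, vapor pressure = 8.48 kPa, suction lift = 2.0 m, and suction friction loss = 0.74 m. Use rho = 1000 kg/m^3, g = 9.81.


NPSHa = p_atm/(rho*g) - z_s - hf_s - p_vap/(rho*g).
p_atm/(rho*g) = 98.0*1000 / (1000*9.81) = 9.99 m.
p_vap/(rho*g) = 8.48*1000 / (1000*9.81) = 0.864 m.
NPSHa = 9.99 - 2.0 - 0.74 - 0.864
      = 6.39 m.

6.39


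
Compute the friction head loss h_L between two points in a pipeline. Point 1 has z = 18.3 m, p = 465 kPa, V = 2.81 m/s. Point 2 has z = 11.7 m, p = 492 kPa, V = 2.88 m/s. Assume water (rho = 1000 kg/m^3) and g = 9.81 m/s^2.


Total head at each section: H = z + p/(rho*g) + V^2/(2g).
H1 = 18.3 + 465*1000/(1000*9.81) + 2.81^2/(2*9.81)
   = 18.3 + 47.401 + 0.4025
   = 66.103 m.
H2 = 11.7 + 492*1000/(1000*9.81) + 2.88^2/(2*9.81)
   = 11.7 + 50.153 + 0.4228
   = 62.276 m.
h_L = H1 - H2 = 66.103 - 62.276 = 3.827 m.

3.827


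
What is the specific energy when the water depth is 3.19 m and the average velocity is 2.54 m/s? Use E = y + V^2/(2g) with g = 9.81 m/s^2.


Specific energy E = y + V^2/(2g).
Velocity head = V^2/(2g) = 2.54^2 / (2*9.81) = 6.4516 / 19.62 = 0.3288 m.
E = 3.19 + 0.3288 = 3.5188 m.

3.5188


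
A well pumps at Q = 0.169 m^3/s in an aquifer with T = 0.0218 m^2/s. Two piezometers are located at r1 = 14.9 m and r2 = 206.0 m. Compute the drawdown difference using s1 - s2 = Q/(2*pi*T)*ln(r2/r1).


Thiem equation: s1 - s2 = Q/(2*pi*T) * ln(r2/r1).
ln(r2/r1) = ln(206.0/14.9) = 2.6265.
Q/(2*pi*T) = 0.169 / (2*pi*0.0218) = 0.169 / 0.137 = 1.2338.
s1 - s2 = 1.2338 * 2.6265 = 3.2406 m.

3.2406


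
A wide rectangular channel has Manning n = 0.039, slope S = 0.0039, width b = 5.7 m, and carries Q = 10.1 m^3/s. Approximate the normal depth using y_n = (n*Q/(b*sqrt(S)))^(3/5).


We use the wide-channel approximation y_n = (n*Q/(b*sqrt(S)))^(3/5).
sqrt(S) = sqrt(0.0039) = 0.06245.
Numerator: n*Q = 0.039 * 10.1 = 0.3939.
Denominator: b*sqrt(S) = 5.7 * 0.06245 = 0.355965.
arg = 1.1066.
y_n = 1.1066^(3/5) = 1.0626 m.

1.0626


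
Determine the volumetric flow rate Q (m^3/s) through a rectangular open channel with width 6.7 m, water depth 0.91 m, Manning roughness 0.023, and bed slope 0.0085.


For a rectangular channel, the cross-sectional area A = b * y = 6.7 * 0.91 = 6.1 m^2.
The wetted perimeter P = b + 2y = 6.7 + 2*0.91 = 8.52 m.
Hydraulic radius R = A/P = 6.1/8.52 = 0.7156 m.
Velocity V = (1/n)*R^(2/3)*S^(1/2) = (1/0.023)*0.7156^(2/3)*0.0085^(1/2) = 3.207 m/s.
Discharge Q = A * V = 6.1 * 3.207 = 19.553 m^3/s.

19.553


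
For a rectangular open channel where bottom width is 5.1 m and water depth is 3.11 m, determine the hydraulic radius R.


For a rectangular section:
Flow area A = b * y = 5.1 * 3.11 = 15.86 m^2.
Wetted perimeter P = b + 2y = 5.1 + 2*3.11 = 11.32 m.
Hydraulic radius R = A/P = 15.86 / 11.32 = 1.4011 m.

1.4011


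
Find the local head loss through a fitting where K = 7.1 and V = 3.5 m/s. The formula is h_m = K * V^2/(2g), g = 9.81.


Minor loss formula: h_m = K * V^2/(2g).
V^2 = 3.5^2 = 12.25.
V^2/(2g) = 12.25 / 19.62 = 0.6244 m.
h_m = 7.1 * 0.6244 = 4.433 m.

4.433


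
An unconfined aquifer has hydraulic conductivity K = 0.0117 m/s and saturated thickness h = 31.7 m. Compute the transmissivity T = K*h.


Transmissivity is defined as T = K * h.
T = 0.0117 * 31.7
  = 0.3709 m^2/s.

0.3709


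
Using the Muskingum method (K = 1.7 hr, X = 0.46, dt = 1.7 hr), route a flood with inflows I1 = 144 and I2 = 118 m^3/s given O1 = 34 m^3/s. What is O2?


Muskingum coefficients:
denom = 2*K*(1-X) + dt = 2*1.7*(1-0.46) + 1.7 = 3.536.
C0 = (dt - 2*K*X)/denom = (1.7 - 2*1.7*0.46)/3.536 = 0.0385.
C1 = (dt + 2*K*X)/denom = (1.7 + 2*1.7*0.46)/3.536 = 0.9231.
C2 = (2*K*(1-X) - dt)/denom = 0.0385.
O2 = C0*I2 + C1*I1 + C2*O1
   = 0.0385*118 + 0.9231*144 + 0.0385*34
   = 138.77 m^3/s.

138.77


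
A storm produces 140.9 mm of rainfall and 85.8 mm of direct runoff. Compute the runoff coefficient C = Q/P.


The runoff coefficient C = runoff depth / rainfall depth.
C = 85.8 / 140.9
  = 0.6089.

0.6089


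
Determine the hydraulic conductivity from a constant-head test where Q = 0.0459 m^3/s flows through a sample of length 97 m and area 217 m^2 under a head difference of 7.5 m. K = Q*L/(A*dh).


From K = Q*L / (A*dh):
Numerator: Q*L = 0.0459 * 97 = 4.4523.
Denominator: A*dh = 217 * 7.5 = 1627.5.
K = 4.4523 / 1627.5 = 0.002736 m/s.

0.002736


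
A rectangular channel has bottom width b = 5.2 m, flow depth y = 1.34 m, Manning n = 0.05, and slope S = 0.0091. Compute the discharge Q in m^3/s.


For a rectangular channel, the cross-sectional area A = b * y = 5.2 * 1.34 = 6.97 m^2.
The wetted perimeter P = b + 2y = 5.2 + 2*1.34 = 7.88 m.
Hydraulic radius R = A/P = 6.97/7.88 = 0.8843 m.
Velocity V = (1/n)*R^(2/3)*S^(1/2) = (1/0.05)*0.8843^(2/3)*0.0091^(1/2) = 1.7577 m/s.
Discharge Q = A * V = 6.97 * 1.7577 = 12.247 m^3/s.

12.247


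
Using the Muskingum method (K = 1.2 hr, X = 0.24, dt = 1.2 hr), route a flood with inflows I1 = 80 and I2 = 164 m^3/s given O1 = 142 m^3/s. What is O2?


Muskingum coefficients:
denom = 2*K*(1-X) + dt = 2*1.2*(1-0.24) + 1.2 = 3.024.
C0 = (dt - 2*K*X)/denom = (1.2 - 2*1.2*0.24)/3.024 = 0.2063.
C1 = (dt + 2*K*X)/denom = (1.2 + 2*1.2*0.24)/3.024 = 0.5873.
C2 = (2*K*(1-X) - dt)/denom = 0.2063.
O2 = C0*I2 + C1*I1 + C2*O1
   = 0.2063*164 + 0.5873*80 + 0.2063*142
   = 110.13 m^3/s.

110.13


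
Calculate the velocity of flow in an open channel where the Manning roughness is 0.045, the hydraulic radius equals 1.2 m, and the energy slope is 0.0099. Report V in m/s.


Manning's equation gives V = (1/n) * R^(2/3) * S^(1/2).
First, compute R^(2/3) = 1.2^(2/3) = 1.1292.
Next, S^(1/2) = 0.0099^(1/2) = 0.099499.
Then 1/n = 1/0.045 = 22.22.
V = 22.22 * 1.1292 * 0.099499 = 2.4969 m/s.

2.4969


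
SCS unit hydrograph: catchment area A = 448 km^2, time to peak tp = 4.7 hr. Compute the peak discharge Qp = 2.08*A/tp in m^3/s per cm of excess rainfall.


SCS formula: Qp = 2.08 * A / tp.
Qp = 2.08 * 448 / 4.7
   = 931.84 / 4.7
   = 198.26 m^3/s per cm.

198.26


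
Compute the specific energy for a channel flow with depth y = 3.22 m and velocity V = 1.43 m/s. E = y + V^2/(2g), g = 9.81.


Specific energy E = y + V^2/(2g).
Velocity head = V^2/(2g) = 1.43^2 / (2*9.81) = 2.0449 / 19.62 = 0.1042 m.
E = 3.22 + 0.1042 = 3.3242 m.

3.3242


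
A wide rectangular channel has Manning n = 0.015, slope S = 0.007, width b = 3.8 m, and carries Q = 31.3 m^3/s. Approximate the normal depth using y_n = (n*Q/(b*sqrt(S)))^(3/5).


We use the wide-channel approximation y_n = (n*Q/(b*sqrt(S)))^(3/5).
sqrt(S) = sqrt(0.007) = 0.083666.
Numerator: n*Q = 0.015 * 31.3 = 0.4695.
Denominator: b*sqrt(S) = 3.8 * 0.083666 = 0.317931.
arg = 1.4767.
y_n = 1.4767^(3/5) = 1.2635 m.

1.2635


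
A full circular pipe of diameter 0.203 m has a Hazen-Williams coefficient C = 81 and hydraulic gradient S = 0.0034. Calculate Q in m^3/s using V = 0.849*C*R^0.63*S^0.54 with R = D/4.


For a full circular pipe, R = D/4 = 0.203/4 = 0.0508 m.
V = 0.849 * 81 * 0.0508^0.63 * 0.0034^0.54
  = 0.849 * 81 * 0.152906 * 0.046451
  = 0.4884 m/s.
Pipe area A = pi*D^2/4 = pi*0.203^2/4 = 0.0324 m^2.
Q = A * V = 0.0324 * 0.4884 = 0.0158 m^3/s.

0.0158


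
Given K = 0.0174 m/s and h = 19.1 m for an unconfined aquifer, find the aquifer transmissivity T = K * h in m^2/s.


Transmissivity is defined as T = K * h.
T = 0.0174 * 19.1
  = 0.3323 m^2/s.

0.3323


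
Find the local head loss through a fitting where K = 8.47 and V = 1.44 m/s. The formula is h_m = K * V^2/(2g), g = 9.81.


Minor loss formula: h_m = K * V^2/(2g).
V^2 = 1.44^2 = 2.0736.
V^2/(2g) = 2.0736 / 19.62 = 0.1057 m.
h_m = 8.47 * 0.1057 = 0.8952 m.

0.8952


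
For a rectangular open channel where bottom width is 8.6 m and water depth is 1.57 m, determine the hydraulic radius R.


For a rectangular section:
Flow area A = b * y = 8.6 * 1.57 = 13.5 m^2.
Wetted perimeter P = b + 2y = 8.6 + 2*1.57 = 11.74 m.
Hydraulic radius R = A/P = 13.5 / 11.74 = 1.1501 m.

1.1501


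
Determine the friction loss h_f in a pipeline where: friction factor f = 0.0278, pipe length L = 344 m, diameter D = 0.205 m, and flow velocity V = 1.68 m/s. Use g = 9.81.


Darcy-Weisbach equation: h_f = f * (L/D) * V^2/(2g).
f * L/D = 0.0278 * 344/0.205 = 46.6498.
V^2/(2g) = 1.68^2 / (2*9.81) = 2.8224 / 19.62 = 0.1439 m.
h_f = 46.6498 * 0.1439 = 6.711 m.

6.711


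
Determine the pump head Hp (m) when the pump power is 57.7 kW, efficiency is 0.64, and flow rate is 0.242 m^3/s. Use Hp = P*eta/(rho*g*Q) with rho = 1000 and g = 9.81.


Pump head formula: Hp = P * eta / (rho * g * Q).
Numerator: P * eta = 57.7 * 1000 * 0.64 = 36928.0 W.
Denominator: rho * g * Q = 1000 * 9.81 * 0.242 = 2374.02.
Hp = 36928.0 / 2374.02 = 15.56 m.

15.56


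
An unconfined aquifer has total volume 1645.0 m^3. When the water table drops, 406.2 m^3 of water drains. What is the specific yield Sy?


Specific yield Sy = Volume drained / Total volume.
Sy = 406.2 / 1645.0
   = 0.2469.

0.2469


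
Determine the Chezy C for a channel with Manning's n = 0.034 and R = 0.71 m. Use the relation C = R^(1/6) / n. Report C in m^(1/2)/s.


The Chezy coefficient relates to Manning's n through C = R^(1/6) / n.
R^(1/6) = 0.71^(1/6) = 0.944517.
C = 0.944517 / 0.034 = 27.78 m^(1/2)/s.

27.78


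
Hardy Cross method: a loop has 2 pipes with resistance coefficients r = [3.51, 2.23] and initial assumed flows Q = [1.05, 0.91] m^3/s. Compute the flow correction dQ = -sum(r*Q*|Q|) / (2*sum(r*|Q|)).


Numerator terms (r*Q*|Q|): 3.51*1.05*|1.05| = 3.8698; 2.23*0.91*|0.91| = 1.8467.
Sum of numerator = 5.7164.
Denominator terms (r*|Q|): 3.51*|1.05| = 3.6855; 2.23*|0.91| = 2.0293.
2 * sum of denominator = 2 * 5.7148 = 11.4296.
dQ = -5.7164 / 11.4296 = -0.5001 m^3/s.

-0.5001


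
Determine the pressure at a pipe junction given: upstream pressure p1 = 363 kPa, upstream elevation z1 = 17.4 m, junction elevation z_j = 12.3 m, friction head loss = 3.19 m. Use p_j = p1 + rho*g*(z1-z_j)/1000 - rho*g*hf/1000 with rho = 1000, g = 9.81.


Junction pressure: p_j = p1 + rho*g*(z1 - z_j)/1000 - rho*g*hf/1000.
Elevation term = 1000*9.81*(17.4 - 12.3)/1000 = 50.031 kPa.
Friction term = 1000*9.81*3.19/1000 = 31.294 kPa.
p_j = 363 + 50.031 - 31.294 = 381.74 kPa.

381.74


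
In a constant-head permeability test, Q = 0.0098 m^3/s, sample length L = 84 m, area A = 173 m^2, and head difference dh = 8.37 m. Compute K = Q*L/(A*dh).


From K = Q*L / (A*dh):
Numerator: Q*L = 0.0098 * 84 = 0.8232.
Denominator: A*dh = 173 * 8.37 = 1448.01.
K = 0.8232 / 1448.01 = 0.000569 m/s.

0.000569


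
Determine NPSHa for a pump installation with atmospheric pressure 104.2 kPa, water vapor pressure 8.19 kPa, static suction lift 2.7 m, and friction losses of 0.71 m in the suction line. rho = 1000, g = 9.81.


NPSHa = p_atm/(rho*g) - z_s - hf_s - p_vap/(rho*g).
p_atm/(rho*g) = 104.2*1000 / (1000*9.81) = 10.622 m.
p_vap/(rho*g) = 8.19*1000 / (1000*9.81) = 0.835 m.
NPSHa = 10.622 - 2.7 - 0.71 - 0.835
      = 6.38 m.

6.38


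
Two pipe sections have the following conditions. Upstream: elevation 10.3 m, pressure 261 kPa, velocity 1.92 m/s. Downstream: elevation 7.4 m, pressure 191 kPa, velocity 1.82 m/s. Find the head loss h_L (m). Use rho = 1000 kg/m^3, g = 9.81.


Total head at each section: H = z + p/(rho*g) + V^2/(2g).
H1 = 10.3 + 261*1000/(1000*9.81) + 1.92^2/(2*9.81)
   = 10.3 + 26.606 + 0.1879
   = 37.093 m.
H2 = 7.4 + 191*1000/(1000*9.81) + 1.82^2/(2*9.81)
   = 7.4 + 19.47 + 0.1688
   = 27.039 m.
h_L = H1 - H2 = 37.093 - 27.039 = 10.055 m.

10.055


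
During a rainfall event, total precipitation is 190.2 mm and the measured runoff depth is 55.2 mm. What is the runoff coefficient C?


The runoff coefficient C = runoff depth / rainfall depth.
C = 55.2 / 190.2
  = 0.2902.

0.2902


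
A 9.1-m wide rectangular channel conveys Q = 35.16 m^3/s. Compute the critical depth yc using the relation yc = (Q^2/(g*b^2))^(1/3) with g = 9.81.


Using yc = (Q^2 / (g * b^2))^(1/3):
Q^2 = 35.16^2 = 1236.23.
g * b^2 = 9.81 * 9.1^2 = 9.81 * 82.81 = 812.37.
Q^2 / (g*b^2) = 1236.23 / 812.37 = 1.5218.
yc = 1.5218^(1/3) = 1.1502 m.

1.1502


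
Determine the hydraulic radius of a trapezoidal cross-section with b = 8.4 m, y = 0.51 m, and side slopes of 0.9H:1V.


For a trapezoidal section with side slope z:
A = (b + z*y)*y = (8.4 + 0.9*0.51)*0.51 = 4.518 m^2.
P = b + 2*y*sqrt(1 + z^2) = 8.4 + 2*0.51*sqrt(1 + 0.9^2) = 9.772 m.
R = A/P = 4.518 / 9.772 = 0.4623 m.

0.4623


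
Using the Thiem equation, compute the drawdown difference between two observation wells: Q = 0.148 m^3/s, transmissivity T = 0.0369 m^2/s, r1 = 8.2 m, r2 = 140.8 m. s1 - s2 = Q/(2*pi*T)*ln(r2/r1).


Thiem equation: s1 - s2 = Q/(2*pi*T) * ln(r2/r1).
ln(r2/r1) = ln(140.8/8.2) = 2.8432.
Q/(2*pi*T) = 0.148 / (2*pi*0.0369) = 0.148 / 0.2318 = 0.6383.
s1 - s2 = 0.6383 * 2.8432 = 1.8149 m.

1.8149


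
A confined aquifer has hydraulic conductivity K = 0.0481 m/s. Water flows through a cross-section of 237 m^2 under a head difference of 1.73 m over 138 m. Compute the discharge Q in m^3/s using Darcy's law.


Darcy's law: Q = K * A * i, where i = dh/L.
Hydraulic gradient i = 1.73 / 138 = 0.012536.
Q = 0.0481 * 237 * 0.012536
  = 0.1429 m^3/s.

0.1429


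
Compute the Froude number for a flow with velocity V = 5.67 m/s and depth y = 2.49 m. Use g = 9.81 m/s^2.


The Froude number is defined as Fr = V / sqrt(g*y).
g*y = 9.81 * 2.49 = 24.4269.
sqrt(g*y) = sqrt(24.4269) = 4.9424.
Fr = 5.67 / 4.9424 = 1.1472.

1.1472


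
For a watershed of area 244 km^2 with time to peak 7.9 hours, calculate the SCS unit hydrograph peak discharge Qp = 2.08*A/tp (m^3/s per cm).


SCS formula: Qp = 2.08 * A / tp.
Qp = 2.08 * 244 / 7.9
   = 507.52 / 7.9
   = 64.24 m^3/s per cm.

64.24


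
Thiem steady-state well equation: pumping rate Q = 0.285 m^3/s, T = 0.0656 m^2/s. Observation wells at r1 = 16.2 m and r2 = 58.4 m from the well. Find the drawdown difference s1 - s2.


Thiem equation: s1 - s2 = Q/(2*pi*T) * ln(r2/r1).
ln(r2/r1) = ln(58.4/16.2) = 1.2823.
Q/(2*pi*T) = 0.285 / (2*pi*0.0656) = 0.285 / 0.4122 = 0.6915.
s1 - s2 = 0.6915 * 1.2823 = 0.8867 m.

0.8867


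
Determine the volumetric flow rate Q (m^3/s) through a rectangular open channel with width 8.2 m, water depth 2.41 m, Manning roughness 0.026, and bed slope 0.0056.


For a rectangular channel, the cross-sectional area A = b * y = 8.2 * 2.41 = 19.76 m^2.
The wetted perimeter P = b + 2y = 8.2 + 2*2.41 = 13.02 m.
Hydraulic radius R = A/P = 19.76/13.02 = 1.5178 m.
Velocity V = (1/n)*R^(2/3)*S^(1/2) = (1/0.026)*1.5178^(2/3)*0.0056^(1/2) = 3.8013 m/s.
Discharge Q = A * V = 19.76 * 3.8013 = 75.122 m^3/s.

75.122


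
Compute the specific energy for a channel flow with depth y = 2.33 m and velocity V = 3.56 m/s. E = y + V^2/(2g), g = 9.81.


Specific energy E = y + V^2/(2g).
Velocity head = V^2/(2g) = 3.56^2 / (2*9.81) = 12.6736 / 19.62 = 0.646 m.
E = 2.33 + 0.646 = 2.976 m.

2.976


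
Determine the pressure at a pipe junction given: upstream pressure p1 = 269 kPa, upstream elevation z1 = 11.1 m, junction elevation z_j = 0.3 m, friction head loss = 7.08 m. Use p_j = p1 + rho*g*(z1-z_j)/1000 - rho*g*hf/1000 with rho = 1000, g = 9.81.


Junction pressure: p_j = p1 + rho*g*(z1 - z_j)/1000 - rho*g*hf/1000.
Elevation term = 1000*9.81*(11.1 - 0.3)/1000 = 105.948 kPa.
Friction term = 1000*9.81*7.08/1000 = 69.455 kPa.
p_j = 269 + 105.948 - 69.455 = 305.49 kPa.

305.49


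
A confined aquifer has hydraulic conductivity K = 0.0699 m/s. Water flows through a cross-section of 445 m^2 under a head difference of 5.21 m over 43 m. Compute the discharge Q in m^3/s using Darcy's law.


Darcy's law: Q = K * A * i, where i = dh/L.
Hydraulic gradient i = 5.21 / 43 = 0.121163.
Q = 0.0699 * 445 * 0.121163
  = 3.7688 m^3/s.

3.7688


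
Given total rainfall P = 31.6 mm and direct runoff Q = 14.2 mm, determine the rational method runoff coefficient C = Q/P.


The runoff coefficient C = runoff depth / rainfall depth.
C = 14.2 / 31.6
  = 0.4494.

0.4494


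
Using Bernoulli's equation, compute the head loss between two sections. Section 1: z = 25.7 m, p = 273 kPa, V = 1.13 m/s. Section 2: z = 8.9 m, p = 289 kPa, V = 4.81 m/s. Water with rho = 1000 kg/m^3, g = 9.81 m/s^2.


Total head at each section: H = z + p/(rho*g) + V^2/(2g).
H1 = 25.7 + 273*1000/(1000*9.81) + 1.13^2/(2*9.81)
   = 25.7 + 27.829 + 0.0651
   = 53.594 m.
H2 = 8.9 + 289*1000/(1000*9.81) + 4.81^2/(2*9.81)
   = 8.9 + 29.46 + 1.1792
   = 39.539 m.
h_L = H1 - H2 = 53.594 - 39.539 = 14.055 m.

14.055


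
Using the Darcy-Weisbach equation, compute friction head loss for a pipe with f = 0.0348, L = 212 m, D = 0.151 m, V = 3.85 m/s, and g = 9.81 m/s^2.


Darcy-Weisbach equation: h_f = f * (L/D) * V^2/(2g).
f * L/D = 0.0348 * 212/0.151 = 48.8583.
V^2/(2g) = 3.85^2 / (2*9.81) = 14.8225 / 19.62 = 0.7555 m.
h_f = 48.8583 * 0.7555 = 36.911 m.

36.911


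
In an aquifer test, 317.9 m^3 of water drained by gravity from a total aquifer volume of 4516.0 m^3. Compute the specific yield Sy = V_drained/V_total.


Specific yield Sy = Volume drained / Total volume.
Sy = 317.9 / 4516.0
   = 0.0704.

0.0704


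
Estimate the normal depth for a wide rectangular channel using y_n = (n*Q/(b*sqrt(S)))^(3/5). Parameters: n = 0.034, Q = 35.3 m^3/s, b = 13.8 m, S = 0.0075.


We use the wide-channel approximation y_n = (n*Q/(b*sqrt(S)))^(3/5).
sqrt(S) = sqrt(0.0075) = 0.086603.
Numerator: n*Q = 0.034 * 35.3 = 1.2002.
Denominator: b*sqrt(S) = 13.8 * 0.086603 = 1.195121.
arg = 1.0043.
y_n = 1.0043^(3/5) = 1.0026 m.

1.0026


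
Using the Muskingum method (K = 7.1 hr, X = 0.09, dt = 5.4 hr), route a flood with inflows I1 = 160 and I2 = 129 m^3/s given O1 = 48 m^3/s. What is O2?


Muskingum coefficients:
denom = 2*K*(1-X) + dt = 2*7.1*(1-0.09) + 5.4 = 18.322.
C0 = (dt - 2*K*X)/denom = (5.4 - 2*7.1*0.09)/18.322 = 0.225.
C1 = (dt + 2*K*X)/denom = (5.4 + 2*7.1*0.09)/18.322 = 0.3645.
C2 = (2*K*(1-X) - dt)/denom = 0.4105.
O2 = C0*I2 + C1*I1 + C2*O1
   = 0.225*129 + 0.3645*160 + 0.4105*48
   = 107.04 m^3/s.

107.04


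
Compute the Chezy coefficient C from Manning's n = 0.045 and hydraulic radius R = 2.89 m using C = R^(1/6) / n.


The Chezy coefficient relates to Manning's n through C = R^(1/6) / n.
R^(1/6) = 2.89^(1/6) = 1.193483.
C = 1.193483 / 0.045 = 26.52 m^(1/2)/s.

26.52


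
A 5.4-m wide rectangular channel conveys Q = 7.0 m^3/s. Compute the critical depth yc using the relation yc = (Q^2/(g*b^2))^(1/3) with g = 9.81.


Using yc = (Q^2 / (g * b^2))^(1/3):
Q^2 = 7.0^2 = 49.0.
g * b^2 = 9.81 * 5.4^2 = 9.81 * 29.16 = 286.06.
Q^2 / (g*b^2) = 49.0 / 286.06 = 0.1713.
yc = 0.1713^(1/3) = 0.5554 m.

0.5554


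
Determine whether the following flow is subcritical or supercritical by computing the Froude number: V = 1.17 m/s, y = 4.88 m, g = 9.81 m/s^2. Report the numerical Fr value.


The Froude number is defined as Fr = V / sqrt(g*y).
g*y = 9.81 * 4.88 = 47.8728.
sqrt(g*y) = sqrt(47.8728) = 6.919.
Fr = 1.17 / 6.919 = 0.1691.
Since Fr < 1, the flow is subcritical.

0.1691


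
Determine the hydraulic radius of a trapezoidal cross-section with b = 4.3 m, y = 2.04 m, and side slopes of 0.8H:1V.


For a trapezoidal section with side slope z:
A = (b + z*y)*y = (4.3 + 0.8*2.04)*2.04 = 12.101 m^2.
P = b + 2*y*sqrt(1 + z^2) = 4.3 + 2*2.04*sqrt(1 + 0.8^2) = 9.525 m.
R = A/P = 12.101 / 9.525 = 1.2705 m.

1.2705


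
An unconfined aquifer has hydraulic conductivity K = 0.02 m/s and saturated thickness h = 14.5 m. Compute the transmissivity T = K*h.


Transmissivity is defined as T = K * h.
T = 0.02 * 14.5
  = 0.29 m^2/s.

0.29


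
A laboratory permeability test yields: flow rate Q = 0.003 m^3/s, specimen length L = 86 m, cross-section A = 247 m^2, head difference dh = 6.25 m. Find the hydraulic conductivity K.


From K = Q*L / (A*dh):
Numerator: Q*L = 0.003 * 86 = 0.258.
Denominator: A*dh = 247 * 6.25 = 1543.75.
K = 0.258 / 1543.75 = 0.000167 m/s.

0.000167


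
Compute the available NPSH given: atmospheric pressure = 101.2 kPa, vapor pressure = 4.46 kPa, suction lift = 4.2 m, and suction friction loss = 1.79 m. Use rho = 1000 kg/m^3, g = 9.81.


NPSHa = p_atm/(rho*g) - z_s - hf_s - p_vap/(rho*g).
p_atm/(rho*g) = 101.2*1000 / (1000*9.81) = 10.316 m.
p_vap/(rho*g) = 4.46*1000 / (1000*9.81) = 0.455 m.
NPSHa = 10.316 - 4.2 - 1.79 - 0.455
      = 3.87 m.

3.87


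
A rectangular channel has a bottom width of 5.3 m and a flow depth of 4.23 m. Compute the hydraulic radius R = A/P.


For a rectangular section:
Flow area A = b * y = 5.3 * 4.23 = 22.42 m^2.
Wetted perimeter P = b + 2y = 5.3 + 2*4.23 = 13.76 m.
Hydraulic radius R = A/P = 22.42 / 13.76 = 1.6293 m.

1.6293


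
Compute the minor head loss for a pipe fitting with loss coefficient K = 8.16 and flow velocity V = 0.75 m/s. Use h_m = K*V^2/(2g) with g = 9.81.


Minor loss formula: h_m = K * V^2/(2g).
V^2 = 0.75^2 = 0.5625.
V^2/(2g) = 0.5625 / 19.62 = 0.0287 m.
h_m = 8.16 * 0.0287 = 0.2339 m.

0.2339


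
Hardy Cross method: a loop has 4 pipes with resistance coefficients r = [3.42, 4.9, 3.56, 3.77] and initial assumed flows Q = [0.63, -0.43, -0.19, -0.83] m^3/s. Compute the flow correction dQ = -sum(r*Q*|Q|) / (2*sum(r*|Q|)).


Numerator terms (r*Q*|Q|): 3.42*0.63*|0.63| = 1.3574; 4.9*-0.43*|-0.43| = -0.906; 3.56*-0.19*|-0.19| = -0.1285; 3.77*-0.83*|-0.83| = -2.5972.
Sum of numerator = -2.2743.
Denominator terms (r*|Q|): 3.42*|0.63| = 2.1546; 4.9*|-0.43| = 2.107; 3.56*|-0.19| = 0.6764; 3.77*|-0.83| = 3.1291.
2 * sum of denominator = 2 * 8.0671 = 16.1342.
dQ = --2.2743 / 16.1342 = 0.141 m^3/s.

0.141


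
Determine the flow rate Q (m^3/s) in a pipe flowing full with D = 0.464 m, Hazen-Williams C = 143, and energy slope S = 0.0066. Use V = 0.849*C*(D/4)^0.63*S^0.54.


For a full circular pipe, R = D/4 = 0.464/4 = 0.116 m.
V = 0.849 * 143 * 0.116^0.63 * 0.0066^0.54
  = 0.849 * 143 * 0.2574 * 0.066459
  = 2.0769 m/s.
Pipe area A = pi*D^2/4 = pi*0.464^2/4 = 0.1691 m^2.
Q = A * V = 0.1691 * 2.0769 = 0.3512 m^3/s.

0.3512


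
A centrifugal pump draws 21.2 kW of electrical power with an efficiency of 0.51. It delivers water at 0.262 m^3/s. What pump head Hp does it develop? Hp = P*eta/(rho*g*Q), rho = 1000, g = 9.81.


Pump head formula: Hp = P * eta / (rho * g * Q).
Numerator: P * eta = 21.2 * 1000 * 0.51 = 10812.0 W.
Denominator: rho * g * Q = 1000 * 9.81 * 0.262 = 2570.22.
Hp = 10812.0 / 2570.22 = 4.21 m.

4.21
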